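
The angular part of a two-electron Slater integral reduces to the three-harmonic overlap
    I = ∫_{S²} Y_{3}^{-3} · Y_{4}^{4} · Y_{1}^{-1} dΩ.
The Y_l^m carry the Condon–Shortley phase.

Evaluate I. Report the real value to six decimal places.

0.325735

Rules hold: Σm=0, L=8 even, 1≤1≤7.
N = 7·9·3 = 189
Δ = 6!·0!·2!/9! = 1/252
Racah Σ t=3..3: t=3:−1/36 = -1/36
⇒ 3j(3 4 1; 0 0 0)² = 4/63, sgn +1
Racah Σ t=6..6: t=6:+1/1440 = 1/1440
⇒ 3j(3 4 1; -3 4 -1)² = 1/9, sgn +1
4πI² = N·(3j₀)²·(3jₘ)² = 4/3
I = +1·√(1.33333/4π) = 0.32573501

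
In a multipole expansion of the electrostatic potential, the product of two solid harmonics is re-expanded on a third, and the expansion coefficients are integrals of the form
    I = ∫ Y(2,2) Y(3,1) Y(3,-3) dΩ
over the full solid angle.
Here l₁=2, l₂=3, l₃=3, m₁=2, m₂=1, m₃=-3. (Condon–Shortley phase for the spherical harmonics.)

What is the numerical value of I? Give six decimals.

0.132981

m-sum 0 ✓  L=8 even ✓  1≤3≤5 ✓
Π(2lᵢ+1) = 5×7×7 = 245
triangle coeff Δ(2,3,3) = 1/3780
Σ_t [0,2]: t=0:+1/24 t=1:−1/4 t=2:+1/24 = -1/6
(3j)²=4/105 [(2 3 3; 0 0 0)], sign=+1
Σ_t [0,0]: t=0:+1/96 = 1/96
(3j)²=1/42 [(2 3 3; 2 1 -3)], sign=+1
⇒ 4πI² = 2/9
I = (+1)√(2/9/(4π)) = 0.13298076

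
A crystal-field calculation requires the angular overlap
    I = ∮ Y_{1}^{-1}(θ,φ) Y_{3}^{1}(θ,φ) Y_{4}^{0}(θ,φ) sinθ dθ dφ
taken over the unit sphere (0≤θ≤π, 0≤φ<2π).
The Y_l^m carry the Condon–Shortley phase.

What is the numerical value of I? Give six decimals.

0.150786

m-sum 0 ✓  L=8 even ✓  2≤4≤4 ✓
Π(2lᵢ+1) = 3×7×9 = 189
triangle coeff Δ(1,3,4) = 1/252
Σ_t [0,0]: t=0:+1/36 = 1/36
(3j)²=4/63 [(1 3 4; 0 0 0)], sign=+1
Σ_t [0,0]: t=0:+1/96 = 1/96
(3j)²=1/42 [(1 3 4; -1 1 0)], sign=+1
⇒ 4πI² = 2/7
I = (+1)√(2/7/(4π)) = 0.15078601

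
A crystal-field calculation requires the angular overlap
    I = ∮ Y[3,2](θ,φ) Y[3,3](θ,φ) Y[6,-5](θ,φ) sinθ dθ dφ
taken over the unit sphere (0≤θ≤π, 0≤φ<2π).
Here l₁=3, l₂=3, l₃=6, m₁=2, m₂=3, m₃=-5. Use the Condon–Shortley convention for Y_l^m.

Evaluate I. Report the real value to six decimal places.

-0.254801

m-sum 0 ✓  L=12 even ✓  0≤6≤6 ✓
Π(2lᵢ+1) = 7×7×13 = 637
triangle coeff Δ(3,3,6) = 1/12012
Σ_t [0,0]: t=0:+1/1296 = 1/1296
(3j)²=100/3003 [(3 3 6; 0 0 0)], sign=+1
Σ_t [0,0]: t=0:+1/86400 = 1/86400
(3j)²=1/26 [(3 3 6; 2 3 -5)], sign=-1
⇒ 4πI² = 350/429
I = (-1)√(350/429/(4π)) = -0.25480060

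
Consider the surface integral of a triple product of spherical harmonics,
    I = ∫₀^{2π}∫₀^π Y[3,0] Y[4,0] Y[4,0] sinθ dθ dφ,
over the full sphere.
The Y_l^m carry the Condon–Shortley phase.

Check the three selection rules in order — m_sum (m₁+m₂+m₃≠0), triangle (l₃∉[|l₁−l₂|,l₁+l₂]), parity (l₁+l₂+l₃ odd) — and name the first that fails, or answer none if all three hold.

parity

m₁+m₂+m₃ = 0 + 0 + 0 = 0  ✓
triangle: |3−4|=1 ≤ l₃=4 ≤ 3+4=7  ✓
parity: l₁+l₂+l₃ = 11 is odd  ✗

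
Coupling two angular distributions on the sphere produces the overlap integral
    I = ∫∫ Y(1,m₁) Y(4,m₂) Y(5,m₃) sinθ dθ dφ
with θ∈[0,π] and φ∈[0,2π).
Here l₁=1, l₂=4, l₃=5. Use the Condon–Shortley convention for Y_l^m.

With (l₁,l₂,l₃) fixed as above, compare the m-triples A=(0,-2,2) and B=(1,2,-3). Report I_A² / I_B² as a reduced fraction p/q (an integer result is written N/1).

Shared (l₁,l₂,l₃)=(1,4,5): N and (l;000)² cancel in I_A²/I_B².
A: Δ = 0!·2!·8!/11! = 1/495; Racah Σ t=0..0: t=0:+1/1440 = 1/1440; ⇒ 3j(1 4 5; 0 -2 2)² = 7/165, sgn -1
B: Δ = 0!·2!·8!/11! = 1/495; Racah Σ t=0..0: t=0:+1/2880 = 1/2880; ⇒ 3j(1 4 5; 1 2 -3)² = 28/495, sgn +1
I_A²/I_B² = (7/165)/(28/495) = 3/4

3/4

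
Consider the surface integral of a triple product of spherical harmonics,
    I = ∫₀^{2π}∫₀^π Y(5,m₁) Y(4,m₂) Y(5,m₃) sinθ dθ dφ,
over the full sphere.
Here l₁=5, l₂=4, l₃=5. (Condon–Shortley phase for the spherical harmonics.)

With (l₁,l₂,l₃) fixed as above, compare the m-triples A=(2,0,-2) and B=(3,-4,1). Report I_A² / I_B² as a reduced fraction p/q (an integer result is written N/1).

Shared (l₁,l₂,l₃)=(5,4,5): N and (l;000)² cancel in I_A²/I_B².
A: Δ = 4!·6!·4!/15! = 1/3153150; Racah Σ t=0..3: t=0:+1/20736 t=1:−1/1728 t=2:+1/1920 t=3:−1/25920 = -1/20736; ⇒ 3j(5 4 5; 2 0 -2)² = 1/2574, sgn +1
B: Δ = 4!·6!·4!/15! = 1/3153150; Racah Σ t=0..0: t=0:+1/27648 = 1/27648; ⇒ 3j(5 4 5; 3 -4 1)² = 10/429, sgn +1
I_A²/I_B² = (1/2574)/(10/429) = 1/60

1/60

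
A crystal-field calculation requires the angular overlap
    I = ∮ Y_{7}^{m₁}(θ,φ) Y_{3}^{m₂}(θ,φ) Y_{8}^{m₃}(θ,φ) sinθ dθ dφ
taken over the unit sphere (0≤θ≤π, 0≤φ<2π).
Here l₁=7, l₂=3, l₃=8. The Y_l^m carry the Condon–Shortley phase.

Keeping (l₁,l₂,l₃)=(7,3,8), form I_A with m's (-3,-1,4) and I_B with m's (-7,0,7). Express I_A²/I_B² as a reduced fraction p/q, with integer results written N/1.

68651/124215

Same 7,3,8: normalisation and zero-m 3j drop out of the ratio.
A: Δ: 2! 12! 4! / 19! → 1/5290740; sum: t=0:+1/58060800 t=1:−1/13063680 t=2:+1/46448640 = -79/2090188800; 3j²(7 3 8; -3 -1 4) = Δ·Π!·Σ² = 68651/5290740  (sign -1)
B: Δ: 2! 12! 4! / 19! → 1/5290740; sum: t=2:+1/5748019200 = 1/5748019200; 3j²(7 3 8; -7 0 7) = Δ·Π!·Σ² = 91/3876  (sign -1)
I_A²/I_B² = (68651/5290740)/(91/3876) = 68651/124215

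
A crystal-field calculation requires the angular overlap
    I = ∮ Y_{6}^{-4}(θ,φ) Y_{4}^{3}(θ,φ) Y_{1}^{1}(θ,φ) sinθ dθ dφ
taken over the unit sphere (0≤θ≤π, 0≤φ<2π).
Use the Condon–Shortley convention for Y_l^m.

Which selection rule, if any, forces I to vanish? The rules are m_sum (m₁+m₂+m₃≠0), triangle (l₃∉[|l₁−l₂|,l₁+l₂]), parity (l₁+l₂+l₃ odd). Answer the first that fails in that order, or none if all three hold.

triangle

m₁+m₂+m₃ = -4 + 3 + 1 = 0  ✓
triangle: |6−4|=2 ≤ l₃=1 ≤ 6+4=10  ✗
parity: l₁+l₂+l₃ = 11 is odd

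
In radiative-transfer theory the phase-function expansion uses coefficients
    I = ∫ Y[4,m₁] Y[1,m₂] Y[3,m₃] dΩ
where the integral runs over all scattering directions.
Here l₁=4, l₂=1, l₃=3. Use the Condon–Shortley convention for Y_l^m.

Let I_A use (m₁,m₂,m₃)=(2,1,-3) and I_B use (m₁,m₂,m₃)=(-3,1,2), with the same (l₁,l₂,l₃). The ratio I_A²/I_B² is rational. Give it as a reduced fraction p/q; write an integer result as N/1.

Same 4,1,3: normalisation and zero-m 3j drop out of the ratio.
A: Δ: 2! 6! 0! / 9! → 1/252; sum: t=2:+1/1440 = 1/1440; 3j²(4 1 3; 2 1 -3) = Δ·Π!·Σ² = 1/252  (sign +1)
B: Δ: 2! 6! 0! / 9! → 1/252; sum: t=2:+1/240 = 1/240; 3j²(4 1 3; -3 1 2) = Δ·Π!·Σ² = 1/12  (sign -1)
I_A²/I_B² = (1/252)/(1/12) = 1/21

1/21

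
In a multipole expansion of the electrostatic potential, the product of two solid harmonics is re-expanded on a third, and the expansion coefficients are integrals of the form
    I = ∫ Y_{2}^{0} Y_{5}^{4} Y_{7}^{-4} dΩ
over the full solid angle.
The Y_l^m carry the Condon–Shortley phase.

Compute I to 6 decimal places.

m-sum 0 ✓  L=14 even ✓  3≤7≤7 ✓
Π(2lᵢ+1) = 5×11×15 = 825
triangle coeff Δ(2,5,7) = 1/15015
Σ_t [0,0]: t=0:+1/57600 = 1/57600
(3j)²=21/715 [(2 5 7; 0 0 0)], sign=-1
Σ_t [0,0]: t=0:+1/1451520 = 1/1451520
(3j)²=1/91 [(2 5 7; 0 4 -4)], sign=-1
⇒ 4πI² = 45/169
I = (+1)√(45/169/(4π)) = 0.14556534

0.145565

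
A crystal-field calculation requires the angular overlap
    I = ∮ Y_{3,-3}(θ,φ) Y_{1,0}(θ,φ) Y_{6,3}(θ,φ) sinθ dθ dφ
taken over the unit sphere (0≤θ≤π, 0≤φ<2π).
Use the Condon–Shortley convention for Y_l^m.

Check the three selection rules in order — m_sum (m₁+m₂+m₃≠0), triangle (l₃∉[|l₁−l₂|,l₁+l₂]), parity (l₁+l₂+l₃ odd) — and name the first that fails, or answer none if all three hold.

Σmᵢ = 0  ✓
l₃∈[|l₁−l₂|,l₁+l₂]=[2,4], have l₃=6  ✗
Σlᵢ = 10 ⇒ even

triangle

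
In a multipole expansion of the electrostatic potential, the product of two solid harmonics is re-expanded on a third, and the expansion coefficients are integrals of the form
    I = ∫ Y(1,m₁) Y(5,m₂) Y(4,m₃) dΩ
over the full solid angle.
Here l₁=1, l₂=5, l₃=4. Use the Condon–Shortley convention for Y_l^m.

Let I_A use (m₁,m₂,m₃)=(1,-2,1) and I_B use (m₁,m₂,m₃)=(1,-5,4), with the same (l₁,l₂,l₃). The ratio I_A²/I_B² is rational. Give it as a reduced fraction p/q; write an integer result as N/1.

Same 1,5,4: normalisation and zero-m 3j drop out of the ratio.
A: Δ: 2! 0! 8! / 11! → 1/495; sum: t=0:+1/1440 = 1/1440; 3j²(1 5 4; 1 -2 1) = Δ·Π!·Σ² = 7/165  (sign -1)
B: Δ: 2! 0! 8! / 11! → 1/495; sum: t=0:+1/80640 = 1/80640; 3j²(1 5 4; 1 -5 4) = Δ·Π!·Σ² = 1/11  (sign +1)
I_A²/I_B² = (7/165)/(1/11) = 7/15

7/15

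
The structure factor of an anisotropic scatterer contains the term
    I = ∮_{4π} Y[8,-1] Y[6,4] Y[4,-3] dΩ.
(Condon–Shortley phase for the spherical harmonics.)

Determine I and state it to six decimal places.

Rules hold: Σm=0, L=18 even, 2≤4≤14.
N = 17·13·9 = 1989
Δ = 10!·6!·2!/19! = 1/23279256
Racah Σ t=4..6: t=4:+1/1658880 t=5:−1/518400 t=6:+1/1658880 = -1/1382400
⇒ 3j(8 6 4; 0 0 0)² = 504/46189, sgn -1
Racah Σ t=8..9: t=8:+1/19353600 t=9:−1/261273600 = 1/20901888
⇒ 3j(8 6 4; -1 4 -3)² = 21875/3325608, sgn -1
4πI² = N·(3j₀)²·(3jₘ)² = 1378125/9653501
I = +1·√(0.142759/4π) = 0.10658521

0.106585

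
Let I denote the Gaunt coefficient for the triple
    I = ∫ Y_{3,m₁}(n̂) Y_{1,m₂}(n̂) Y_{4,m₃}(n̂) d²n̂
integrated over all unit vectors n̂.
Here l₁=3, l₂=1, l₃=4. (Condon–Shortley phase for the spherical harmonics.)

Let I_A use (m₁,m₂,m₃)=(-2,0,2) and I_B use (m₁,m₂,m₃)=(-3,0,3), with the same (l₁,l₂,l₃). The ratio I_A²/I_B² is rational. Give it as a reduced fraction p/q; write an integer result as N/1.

Same 3,1,4: normalisation and zero-m 3j drop out of the ratio.
A: Δ: 0! 6! 2! / 9! → 1/252; sum: t=0:+1/120 = 1/120; 3j²(3 1 4; -2 0 2) = Δ·Π!·Σ² = 1/21  (sign +1)
B: Δ: 0! 6! 2! / 9! → 1/252; sum: t=0:+1/720 = 1/720; 3j²(3 1 4; -3 0 3) = Δ·Π!·Σ² = 1/36  (sign -1)
I_A²/I_B² = (1/21)/(1/36) = 12/7

12/7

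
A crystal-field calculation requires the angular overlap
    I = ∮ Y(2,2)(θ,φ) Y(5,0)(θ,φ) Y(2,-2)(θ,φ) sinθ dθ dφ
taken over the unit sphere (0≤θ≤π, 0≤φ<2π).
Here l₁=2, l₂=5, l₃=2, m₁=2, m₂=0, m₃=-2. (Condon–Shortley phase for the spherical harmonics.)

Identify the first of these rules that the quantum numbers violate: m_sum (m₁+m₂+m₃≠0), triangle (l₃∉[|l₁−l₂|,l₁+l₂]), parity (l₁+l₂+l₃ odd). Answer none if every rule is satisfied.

triangle

azimuthal sum: 2 + 0 − 2 = 0  ✓
3 ≤ 2 ≤ 7 (triangle on l)  ✗
L = 2 + 5 + 2 = 9 (odd)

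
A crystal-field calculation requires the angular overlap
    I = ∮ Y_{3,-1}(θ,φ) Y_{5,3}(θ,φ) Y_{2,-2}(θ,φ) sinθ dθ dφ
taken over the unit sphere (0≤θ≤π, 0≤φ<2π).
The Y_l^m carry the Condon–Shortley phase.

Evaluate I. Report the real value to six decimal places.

Checks pass: Σm=0; 10 even; l₃=2∈[2,8].
(2·3+1)(2·5+1)(2·2+1) = 385
Δ: 6! 0! 4! / 11! → 1/2310
sum: t=3:−1/144 = -1/144
3j²(3 5 2; 0 0 0) = Δ·Π!·Σ² = 10/231  (sign -1)
sum: t=4:+1/1152 = 1/1152
3j²(3 5 2; -1 3 -2) = Δ·Π!·Σ² = 1/33  (sign +1)
combine: 4πI² = 385·10/231·1/33 = 50/99
take √, sign -1: I = -0.20047604

-0.200476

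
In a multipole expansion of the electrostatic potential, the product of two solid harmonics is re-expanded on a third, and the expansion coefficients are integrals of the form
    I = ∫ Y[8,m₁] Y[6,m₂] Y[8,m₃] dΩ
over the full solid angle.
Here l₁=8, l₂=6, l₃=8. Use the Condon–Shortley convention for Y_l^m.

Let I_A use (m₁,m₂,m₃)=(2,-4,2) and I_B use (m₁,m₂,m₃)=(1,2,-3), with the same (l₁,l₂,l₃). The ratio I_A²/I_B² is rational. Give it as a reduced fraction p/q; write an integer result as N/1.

Same 8,6,8: normalisation and zero-m 3j drop out of the ratio.
A: Δ: 6! 10! 6! / 23! → 1/13742520792; sum: t=0:+1/597196800 t=1:−1/207360000 t=2:+1/597196800 = -11/7464960000; 3j²(8 6 8; 2 -4 2) = Δ·Π!·Σ² = 756/96577  (sign -1)
B: Δ: 6! 10! 6! / 23! → 1/13742520792; sum: t=2:+1/497664000 t=3:−1/74649600 t=4:+1/69672960 t=5:−1/348364800 t=6:+1/12541132800 = 11/62705664000; 3j²(8 6 8; 1 2 -3) = Δ·Π!·Σ² = 11/579462  (sign -1)
I_A²/I_B² = (756/96577)/(11/579462) = 4536/11

4536/11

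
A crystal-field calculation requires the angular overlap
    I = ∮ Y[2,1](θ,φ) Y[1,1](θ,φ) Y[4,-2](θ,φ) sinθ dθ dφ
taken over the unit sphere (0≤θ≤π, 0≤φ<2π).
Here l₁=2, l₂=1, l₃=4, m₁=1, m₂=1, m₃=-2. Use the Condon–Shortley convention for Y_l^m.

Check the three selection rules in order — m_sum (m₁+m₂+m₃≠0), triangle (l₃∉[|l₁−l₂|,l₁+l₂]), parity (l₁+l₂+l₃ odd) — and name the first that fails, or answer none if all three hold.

triangle

Σmᵢ = 0  ✓
l₃∈[|l₁−l₂|,l₁+l₂]=[1,3], have l₃=4  ✗
Σlᵢ = 7 ⇒ odd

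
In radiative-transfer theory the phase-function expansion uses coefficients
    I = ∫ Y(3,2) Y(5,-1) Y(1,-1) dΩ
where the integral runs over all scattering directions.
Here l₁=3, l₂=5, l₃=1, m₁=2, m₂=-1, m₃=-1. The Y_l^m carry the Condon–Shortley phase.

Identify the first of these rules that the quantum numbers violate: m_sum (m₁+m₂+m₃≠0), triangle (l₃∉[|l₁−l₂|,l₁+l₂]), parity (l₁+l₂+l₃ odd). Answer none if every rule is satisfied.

triangle

azimuthal sum: 2 − 1 − 1 = 0  ✓
2 ≤ 1 ≤ 8 (triangle on l)  ✗
L = 3 + 5 + 1 = 9 (odd)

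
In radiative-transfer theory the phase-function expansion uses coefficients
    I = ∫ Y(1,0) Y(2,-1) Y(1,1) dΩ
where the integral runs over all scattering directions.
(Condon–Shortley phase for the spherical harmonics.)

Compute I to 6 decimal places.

Checks pass: Σm=0; 4 even; l₃=1∈[1,3].
(2·1+1)(2·2+1)(2·1+1) = 45
Δ: 2! 0! 2! / 5! → 1/30
sum: t=1:−1/1 = -1/1
3j²(1 2 1; 0 0 0) = Δ·Π!·Σ² = 2/15  (sign +1)
sum: t=1:−1/2 = -1/2
3j²(1 2 1; 0 -1 1) = Δ·Π!·Σ² = 1/10  (sign -1)
combine: 4πI² = 45·2/15·1/10 = 3/5
take √, sign -1: I = -0.21850969

-0.218510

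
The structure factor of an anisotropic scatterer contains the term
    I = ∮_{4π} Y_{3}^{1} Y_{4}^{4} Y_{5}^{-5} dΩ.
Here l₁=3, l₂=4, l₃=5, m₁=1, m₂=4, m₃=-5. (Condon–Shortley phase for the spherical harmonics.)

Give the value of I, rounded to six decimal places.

0.189625

Rules hold: Σm=0, L=12 even, 1≤5≤7.
N = 7·9·11 = 693
Δ = 2!·4!·6!/13! = 1/180180
Racah Σ t=0..2: t=0:+1/576 t=1:−1/144 t=2:+1/576 = -1/288
⇒ 3j(3 4 5; 0 0 0)² = 20/1001, sgn +1
Racah Σ t=2..2: t=2:+1/34560 = 1/34560
⇒ 3j(3 4 5; 1 4 -5)² = 14/429, sgn +1
4πI² = N·(3j₀)²·(3jₘ)² = 840/1859
I = +1·√(0.451856/4π) = 0.18962475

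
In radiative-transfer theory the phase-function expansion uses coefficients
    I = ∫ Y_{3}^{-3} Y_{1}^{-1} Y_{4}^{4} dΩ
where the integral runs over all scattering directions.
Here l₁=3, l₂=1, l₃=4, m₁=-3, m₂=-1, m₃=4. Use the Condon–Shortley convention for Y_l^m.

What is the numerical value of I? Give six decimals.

0.325735

m-sum 0 ✓  L=8 even ✓  2≤4≤4 ✓
Π(2lᵢ+1) = 7×3×9 = 189
triangle coeff Δ(3,1,4) = 1/252
Σ_t [0,0]: t=0:+1/36 = 1/36
(3j)²=4/63 [(3 1 4; 0 0 0)], sign=+1
Σ_t [0,0]: t=0:+1/1440 = 1/1440
(3j)²=1/9 [(3 1 4; -3 -1 4)], sign=+1
⇒ 4πI² = 4/3
I = (+1)√(4/3/(4π)) = 0.32573501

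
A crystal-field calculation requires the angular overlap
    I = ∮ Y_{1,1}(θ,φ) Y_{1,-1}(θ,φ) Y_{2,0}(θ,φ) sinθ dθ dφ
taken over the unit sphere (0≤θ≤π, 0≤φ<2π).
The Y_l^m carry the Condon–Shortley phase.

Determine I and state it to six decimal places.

Checks pass: Σm=0; 4 even; l₃=2∈[0,2].
(2·1+1)(2·1+1)(2·2+1) = 45
Δ: 0! 2! 2! / 5! → 1/30
sum: t=0:+1/1 = 1/1
3j²(1 1 2; 0 0 0) = Δ·Π!·Σ² = 2/15  (sign +1)
sum: t=0:+1/4 = 1/4
3j²(1 1 2; 1 -1 0) = Δ·Π!·Σ² = 1/30  (sign +1)
combine: 4πI² = 45·2/15·1/30 = 1/5
take √, sign +1: I = 0.12615663

0.126157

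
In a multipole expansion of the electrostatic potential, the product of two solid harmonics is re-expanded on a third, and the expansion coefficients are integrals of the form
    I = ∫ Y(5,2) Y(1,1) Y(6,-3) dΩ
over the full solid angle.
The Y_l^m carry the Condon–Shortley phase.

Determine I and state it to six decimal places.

m-sum 0 ✓  L=12 even ✓  4≤6≤6 ✓
Π(2lᵢ+1) = 11×3×13 = 429
triangle coeff Δ(5,1,6) = 1/858
Σ_t [0,0]: t=0:+1/14400 = 1/14400
(3j)²=6/143 [(5 1 6; 0 0 0)], sign=+1
Σ_t [0,0]: t=0:+1/60480 = 1/60480
(3j)²=6/143 [(5 1 6; 2 1 -3)], sign=-1
⇒ 4πI² = 108/143
I = (-1)√(108/143/(4π)) = -0.24515397

-0.245154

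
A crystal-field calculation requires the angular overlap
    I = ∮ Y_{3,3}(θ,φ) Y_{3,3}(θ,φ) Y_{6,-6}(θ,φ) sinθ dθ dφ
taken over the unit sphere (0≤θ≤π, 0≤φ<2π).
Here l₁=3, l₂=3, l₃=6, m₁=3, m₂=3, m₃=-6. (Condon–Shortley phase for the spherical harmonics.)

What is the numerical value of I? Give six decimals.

0.360342

Rules hold: Σm=0, L=12 even, 0≤6≤6.
N = 7·7·13 = 637
Δ = 0!·6!·6!/13! = 1/12012
Racah Σ t=0..0: t=0:+1/1296 = 1/1296
⇒ 3j(3 3 6; 0 0 0)² = 100/3003, sgn +1
Racah Σ t=0..0: t=0:+1/518400 = 1/518400
⇒ 3j(3 3 6; 3 3 -6)² = 1/13, sgn +1
4πI² = N·(3j₀)²·(3jₘ)² = 700/429
I = +1·√(1.6317/4π) = 0.36034246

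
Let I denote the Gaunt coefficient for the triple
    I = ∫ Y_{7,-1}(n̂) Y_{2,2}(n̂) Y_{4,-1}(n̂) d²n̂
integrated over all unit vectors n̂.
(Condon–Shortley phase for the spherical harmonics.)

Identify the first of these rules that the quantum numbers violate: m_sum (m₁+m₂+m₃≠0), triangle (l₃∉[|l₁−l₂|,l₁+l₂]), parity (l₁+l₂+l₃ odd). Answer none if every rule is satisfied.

Σmᵢ = 0  ✓
l₃∈[|l₁−l₂|,l₁+l₂]=[5,9], have l₃=4  ✗
Σlᵢ = 13 ⇒ odd

triangle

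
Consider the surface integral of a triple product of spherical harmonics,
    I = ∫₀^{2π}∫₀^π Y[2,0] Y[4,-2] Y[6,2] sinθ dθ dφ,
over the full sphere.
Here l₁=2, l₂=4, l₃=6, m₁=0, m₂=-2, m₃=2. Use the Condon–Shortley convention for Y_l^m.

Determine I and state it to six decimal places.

m-sum 0 ✓  L=12 even ✓  2≤6≤6 ✓
Π(2lᵢ+1) = 5×9×13 = 585
triangle coeff Δ(2,4,6) = 1/6435
Σ_t [0,0]: t=0:+1/2304 = 1/2304
(3j)²=5/143 [(2 4 6; 0 0 0)], sign=+1
Σ_t [0,0]: t=0:+1/5760 = 1/5760
(3j)²=56/2145 [(2 4 6; 0 -2 2)], sign=+1
⇒ 4πI² = 840/1573
I = (+1)√(840/1573/(4π)) = 0.20614383

0.206144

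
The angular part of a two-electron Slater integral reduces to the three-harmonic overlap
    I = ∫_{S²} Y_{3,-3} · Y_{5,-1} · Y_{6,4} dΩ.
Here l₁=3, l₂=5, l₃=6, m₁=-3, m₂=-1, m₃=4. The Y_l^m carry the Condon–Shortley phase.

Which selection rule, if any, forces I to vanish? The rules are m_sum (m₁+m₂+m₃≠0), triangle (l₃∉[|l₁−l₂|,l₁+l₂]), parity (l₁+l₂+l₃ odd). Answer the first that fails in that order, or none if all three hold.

m₁+m₂+m₃ = -3 − 1 + 4 = 0  ✓
triangle: |3−5|=2 ≤ l₃=6 ≤ 3+5=8  ✓
parity: l₁+l₂+l₃ = 14 is even  ✓

none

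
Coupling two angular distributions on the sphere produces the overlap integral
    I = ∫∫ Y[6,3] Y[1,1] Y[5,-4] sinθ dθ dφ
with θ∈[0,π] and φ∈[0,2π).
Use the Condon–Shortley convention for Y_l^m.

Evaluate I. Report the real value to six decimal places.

-0.070770

Rules hold: Σm=0, L=12 even, 5≤5≤7.
N = 13·3·11 = 429
Δ = 2!·10!·0!/13! = 1/858
Racah Σ t=1..1: t=1:−1/14400 = -1/14400
⇒ 3j(6 1 5; 0 0 0)² = 6/143, sgn +1
Racah Σ t=2..2: t=2:+1/725760 = 1/725760
⇒ 3j(6 1 5; 3 1 -4)² = 1/286, sgn -1
4πI² = N·(3j₀)²·(3jₘ)² = 9/143
I = -1·√(0.0629371/4π) = -0.07076985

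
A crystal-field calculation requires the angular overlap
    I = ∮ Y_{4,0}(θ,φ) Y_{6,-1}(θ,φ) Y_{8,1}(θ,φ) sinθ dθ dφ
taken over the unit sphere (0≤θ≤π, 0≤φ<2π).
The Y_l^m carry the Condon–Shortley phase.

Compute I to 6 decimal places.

-0.117331

m-sum 0 ✓  L=18 even ✓  2≤8≤10 ✓
Π(2lᵢ+1) = 9×13×17 = 1989
triangle coeff Δ(4,6,8) = 1/23279256
Σ_t [0,2]: t=0:+1/1658880 t=1:−1/518400 t=2:+1/1658880 = -1/1382400
(3j)²=504/46189 [(4 6 8; 0 0 0)], sign=-1
Σ_t [0,2]: t=0:+1/1382400 t=1:−1/622080 t=2:+1/2903040 = -47/87091200
(3j)²=2209/277134 [(4 6 8; 0 -1 1)], sign=+1
⇒ 4πI² = 1670004/9653501
I = (-1)√(1670004/9653501/(4π)) = -0.11733063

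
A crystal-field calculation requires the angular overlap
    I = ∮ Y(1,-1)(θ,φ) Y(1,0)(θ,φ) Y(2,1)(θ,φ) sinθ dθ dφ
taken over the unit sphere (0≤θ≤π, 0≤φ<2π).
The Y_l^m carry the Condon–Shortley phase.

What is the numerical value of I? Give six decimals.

Checks pass: Σm=0; 4 even; l₃=2∈[0,2].
(2·1+1)(2·1+1)(2·2+1) = 45
Δ: 0! 2! 2! / 5! → 1/30
sum: t=0:+1/1 = 1/1
3j²(1 1 2; 0 0 0) = Δ·Π!·Σ² = 2/15  (sign +1)
sum: t=0:+1/2 = 1/2
3j²(1 1 2; -1 0 1) = Δ·Π!·Σ² = 1/10  (sign -1)
combine: 4πI² = 45·2/15·1/10 = 3/5
take √, sign -1: I = -0.21850969

-0.218510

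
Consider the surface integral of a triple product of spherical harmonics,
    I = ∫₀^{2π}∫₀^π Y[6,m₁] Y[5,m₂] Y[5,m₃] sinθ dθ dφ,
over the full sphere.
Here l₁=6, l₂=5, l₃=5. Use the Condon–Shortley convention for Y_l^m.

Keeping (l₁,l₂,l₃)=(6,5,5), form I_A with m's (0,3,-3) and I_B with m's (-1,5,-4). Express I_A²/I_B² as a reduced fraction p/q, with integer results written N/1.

841/945

Shared (l₁,l₂,l₃)=(6,5,5): N and (l;000)² cancel in I_A²/I_B².
A: Δ = 6!·6!·4!/17! = 1/28588560; Racah Σ t=4..6: t=4:+1/55296 t=5:−1/86400 t=6:+1/2073600 = 29/4147200; ⇒ 3j(6 5 5; 0 3 -3)² = 841/145860, sgn +1
B: Δ = 6!·6!·4!/17! = 1/28588560; Racah Σ t=6..6: t=6:+1/2073600 = 1/2073600; ⇒ 3j(6 5 5; -1 5 -4)² = 63/9724, sgn -1
I_A²/I_B² = (841/145860)/(63/9724) = 841/945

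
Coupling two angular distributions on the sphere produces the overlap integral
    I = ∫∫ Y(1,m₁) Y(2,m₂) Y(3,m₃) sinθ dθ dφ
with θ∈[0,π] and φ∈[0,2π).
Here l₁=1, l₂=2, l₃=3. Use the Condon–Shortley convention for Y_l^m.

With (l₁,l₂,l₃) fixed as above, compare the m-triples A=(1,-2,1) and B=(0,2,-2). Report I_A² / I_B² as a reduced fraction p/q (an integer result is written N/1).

Same 1,2,3: normalisation and zero-m 3j drop out of the ratio.
A: Δ: 0! 2! 4! / 7! → 1/105; sum: t=0:+1/48 = 1/48; 3j²(1 2 3; 1 -2 1) = Δ·Π!·Σ² = 1/105  (sign +1)
B: Δ: 0! 2! 4! / 7! → 1/105; sum: t=0:+1/24 = 1/24; 3j²(1 2 3; 0 2 -2) = Δ·Π!·Σ² = 1/21  (sign -1)
I_A²/I_B² = (1/105)/(1/21) = 1/5

1/5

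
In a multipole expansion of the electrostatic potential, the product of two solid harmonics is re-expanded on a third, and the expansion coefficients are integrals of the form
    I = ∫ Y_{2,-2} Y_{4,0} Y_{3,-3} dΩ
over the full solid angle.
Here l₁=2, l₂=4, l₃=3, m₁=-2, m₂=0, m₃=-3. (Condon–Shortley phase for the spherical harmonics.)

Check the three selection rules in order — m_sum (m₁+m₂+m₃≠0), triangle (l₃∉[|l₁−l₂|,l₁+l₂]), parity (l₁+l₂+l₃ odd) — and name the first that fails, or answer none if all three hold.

m_sum

m₁+m₂+m₃ = -2 + 0 − 3 = -5  ✗
triangle: |2−4|=2 ≤ l₃=3 ≤ 2+4=6
parity: l₁+l₂+l₃ = 9 is odd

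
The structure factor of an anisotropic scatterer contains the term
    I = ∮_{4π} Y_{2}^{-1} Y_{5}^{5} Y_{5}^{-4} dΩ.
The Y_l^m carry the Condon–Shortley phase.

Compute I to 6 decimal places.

-0.187924

m-sum 0 ✓  L=12 even ✓  3≤5≤7 ✓
Π(2lᵢ+1) = 5×11×11 = 605
triangle coeff Δ(2,5,5) = 1/38610
Σ_t [0,2]: t=0:+1/2880 t=1:−1/576 t=2:+1/2880 = -1/960
(3j)²=10/429 [(2 5 5; 0 0 0)], sign=+1
Σ_t [2,2]: t=2:+1/80640 = 1/80640
(3j)²=9/286 [(2 5 5; -1 5 -4)], sign=-1
⇒ 4πI² = 75/169
I = (-1)√(75/169/(4π)) = -0.18792404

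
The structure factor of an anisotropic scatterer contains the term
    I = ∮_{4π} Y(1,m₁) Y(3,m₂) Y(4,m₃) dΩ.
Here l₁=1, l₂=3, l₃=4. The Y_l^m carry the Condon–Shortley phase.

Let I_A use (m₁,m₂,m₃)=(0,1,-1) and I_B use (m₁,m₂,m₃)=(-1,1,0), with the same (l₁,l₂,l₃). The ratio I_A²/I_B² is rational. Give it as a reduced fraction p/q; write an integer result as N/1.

5/2

Shared (l₁,l₂,l₃)=(1,3,4): N and (l;000)² cancel in I_A²/I_B².
A: Δ = 0!·2!·6!/9! = 1/252; Racah Σ t=0..0: t=0:+1/48 = 1/48; ⇒ 3j(1 3 4; 0 1 -1)² = 5/84, sgn -1
B: Δ = 0!·2!·6!/9! = 1/252; Racah Σ t=0..0: t=0:+1/96 = 1/96; ⇒ 3j(1 3 4; -1 1 0)² = 1/42, sgn +1
I_A²/I_B² = (5/84)/(1/42) = 5/2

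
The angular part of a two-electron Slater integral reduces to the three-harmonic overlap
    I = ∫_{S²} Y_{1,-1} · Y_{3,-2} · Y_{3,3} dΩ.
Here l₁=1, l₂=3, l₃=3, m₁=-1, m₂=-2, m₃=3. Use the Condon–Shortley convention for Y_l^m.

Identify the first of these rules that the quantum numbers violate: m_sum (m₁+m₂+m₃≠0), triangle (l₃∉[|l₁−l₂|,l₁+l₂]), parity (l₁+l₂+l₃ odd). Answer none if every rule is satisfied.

parity

azimuthal sum: -1 − 2 + 3 = 0  ✓
2 ≤ 3 ≤ 4 (triangle on l)  ✓
L = 1 + 3 + 3 = 7 (odd)  ✗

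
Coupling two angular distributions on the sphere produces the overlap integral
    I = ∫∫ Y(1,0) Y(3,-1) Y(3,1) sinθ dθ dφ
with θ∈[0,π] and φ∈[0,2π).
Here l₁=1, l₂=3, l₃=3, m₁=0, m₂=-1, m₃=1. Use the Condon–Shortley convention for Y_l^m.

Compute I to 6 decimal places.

0.000000

l₁+l₂+l₃=7 is odd: 3j(l;000)=0 ⇒ I=0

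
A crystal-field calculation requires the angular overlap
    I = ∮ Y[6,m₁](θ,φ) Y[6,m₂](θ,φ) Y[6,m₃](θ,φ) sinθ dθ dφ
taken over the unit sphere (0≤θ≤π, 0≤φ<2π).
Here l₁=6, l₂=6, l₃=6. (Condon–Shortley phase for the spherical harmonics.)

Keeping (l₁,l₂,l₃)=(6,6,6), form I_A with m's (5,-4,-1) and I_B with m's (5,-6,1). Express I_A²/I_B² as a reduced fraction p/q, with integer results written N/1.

27/22

Shared (l₁,l₂,l₃)=(6,6,6): N and (l;000)² cancel in I_A²/I_B².
A: Δ = 6!·6!·6!/19! = 1/325909584; Racah Σ t=0..1: t=0:+1/4147200 t=1:−1/10368000 = 1/6912000; ⇒ 3j(6 6 6; 5 -4 -1)² = 189/16796, sgn -1
B: Δ = 6!·6!·6!/19! = 1/325909584; Racah Σ t=0..0: t=0:+1/62208000 = 1/62208000; ⇒ 3j(6 6 6; 5 -6 1)² = 77/8398, sgn -1
I_A²/I_B² = (189/16796)/(77/8398) = 27/22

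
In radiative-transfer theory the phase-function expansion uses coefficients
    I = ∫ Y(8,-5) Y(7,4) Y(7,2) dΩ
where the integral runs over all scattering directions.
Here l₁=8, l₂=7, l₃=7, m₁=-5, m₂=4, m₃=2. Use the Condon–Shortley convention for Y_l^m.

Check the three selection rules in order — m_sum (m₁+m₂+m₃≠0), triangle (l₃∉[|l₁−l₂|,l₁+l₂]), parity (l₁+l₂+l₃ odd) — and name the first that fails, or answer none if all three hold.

m_sum

m₁+m₂+m₃ = -5 + 4 + 2 = 1  ✗
triangle: |8−7|=1 ≤ l₃=7 ≤ 8+7=15
parity: l₁+l₂+l₃ = 22 is even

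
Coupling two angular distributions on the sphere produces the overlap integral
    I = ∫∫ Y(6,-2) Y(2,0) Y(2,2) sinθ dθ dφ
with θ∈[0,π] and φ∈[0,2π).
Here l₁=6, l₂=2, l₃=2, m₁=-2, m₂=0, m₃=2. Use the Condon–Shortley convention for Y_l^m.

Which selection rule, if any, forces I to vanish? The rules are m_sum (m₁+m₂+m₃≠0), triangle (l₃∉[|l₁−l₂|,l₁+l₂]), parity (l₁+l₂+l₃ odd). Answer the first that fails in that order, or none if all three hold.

azimuthal sum: -2 + 0 + 2 = 0  ✓
4 ≤ 2 ≤ 8 (triangle on l)  ✗
L = 6 + 2 + 2 = 10 (even)

triangle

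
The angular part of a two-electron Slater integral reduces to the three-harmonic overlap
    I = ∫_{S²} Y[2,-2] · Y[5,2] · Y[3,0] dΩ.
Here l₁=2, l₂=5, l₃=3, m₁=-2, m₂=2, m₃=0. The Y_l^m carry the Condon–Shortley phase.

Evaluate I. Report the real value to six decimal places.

0.141758

Checks pass: Σm=0; 10 even; l₃=3∈[3,7].
(2·2+1)(2·5+1)(2·3+1) = 385
Δ: 4! 0! 6! / 11! → 1/2310
sum: t=2:+1/144 = 1/144
3j²(2 5 3; 0 0 0) = Δ·Π!·Σ² = 10/231  (sign -1)
sum: t=4:+1/864 = 1/864
3j²(2 5 3; -2 2 0) = Δ·Π!·Σ² = 1/66  (sign -1)
combine: 4πI² = 385·10/231·1/66 = 25/99
take √, sign +1: I = 0.14175797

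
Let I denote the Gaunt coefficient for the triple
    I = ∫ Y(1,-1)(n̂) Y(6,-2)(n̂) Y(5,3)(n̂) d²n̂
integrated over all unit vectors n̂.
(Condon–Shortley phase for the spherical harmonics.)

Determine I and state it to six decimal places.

m-sum 0 ✓  L=12 even ✓  5≤5≤7 ✓
Π(2lᵢ+1) = 3×13×11 = 429
triangle coeff Δ(1,6,5) = 1/858
Σ_t [1,1]: t=1:−1/14400 = -1/14400
(3j)²=6/143 [(1 6 5; 0 0 0)], sign=+1
Σ_t [2,2]: t=2:+1/161280 = 1/161280
(3j)²=1/143 [(1 6 5; -1 -2 3)], sign=+1
⇒ 4πI² = 18/143
I = (+1)√(18/143/(4π)) = 0.10008369

0.100084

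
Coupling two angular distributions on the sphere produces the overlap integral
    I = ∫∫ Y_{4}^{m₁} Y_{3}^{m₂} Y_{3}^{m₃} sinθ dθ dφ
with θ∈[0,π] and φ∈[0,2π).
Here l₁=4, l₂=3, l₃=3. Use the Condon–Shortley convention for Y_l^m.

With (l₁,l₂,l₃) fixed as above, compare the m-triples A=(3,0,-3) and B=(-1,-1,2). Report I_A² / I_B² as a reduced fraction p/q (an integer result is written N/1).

63/32

Shared (l₁,l₂,l₃)=(4,3,3): N and (l;000)² cancel in I_A²/I_B².
A: Δ = 4!·4!·2!/11! = 1/34650; Racah Σ t=1..1: t=1:−1/288 = -1/288; ⇒ 3j(4 3 3; 3 0 -3)² = 1/22, sgn -1
B: Δ = 4!·4!·2!/11! = 1/34650; Racah Σ t=1..2: t=1:−1/144 t=2:+1/48 = 1/72; ⇒ 3j(4 3 3; -1 -1 2)² = 16/693, sgn -1
I_A²/I_B² = (1/22)/(16/693) = 63/32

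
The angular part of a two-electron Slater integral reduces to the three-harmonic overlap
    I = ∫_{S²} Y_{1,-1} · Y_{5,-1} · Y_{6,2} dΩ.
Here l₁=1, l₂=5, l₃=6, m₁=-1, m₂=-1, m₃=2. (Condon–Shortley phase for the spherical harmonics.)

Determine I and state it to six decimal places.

m-sum 0 ✓  L=12 even ✓  4≤6≤6 ✓
Π(2lᵢ+1) = 3×11×13 = 429
triangle coeff Δ(1,5,6) = 1/858
Σ_t [0,0]: t=0:+1/14400 = 1/14400
(3j)²=6/143 [(1 5 6; 0 0 0)], sign=+1
Σ_t [0,0]: t=0:+1/34560 = 1/34560
(3j)²=14/429 [(1 5 6; -1 -1 2)], sign=+1
⇒ 4πI² = 84/143
I = (+1)√(84/143/(4π)) = 0.21620548

0.216205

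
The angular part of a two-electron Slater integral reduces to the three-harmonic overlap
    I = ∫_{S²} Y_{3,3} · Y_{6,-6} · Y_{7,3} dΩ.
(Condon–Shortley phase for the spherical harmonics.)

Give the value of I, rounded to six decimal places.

0.026979

m-sum 0 ✓  L=16 even ✓  3≤7≤9 ✓
Π(2lᵢ+1) = 7×13×15 = 1365
triangle coeff Δ(3,6,7) = 1/2042040
Σ_t [0,2]: t=0:+1/207360 t=1:−1/57600 t=2:+1/207360 = -1/129600
(3j)²=168/12155 [(3 6 7; 0 0 0)], sign=+1
Σ_t [0,0]: t=0:+1/174182400 = 1/174182400
(3j)²=3/6188 [(3 6 7; 3 -6 3)], sign=+1
⇒ 4πI² = 378/41327
I = (+1)√(378/41327/(4π)) = 0.02697889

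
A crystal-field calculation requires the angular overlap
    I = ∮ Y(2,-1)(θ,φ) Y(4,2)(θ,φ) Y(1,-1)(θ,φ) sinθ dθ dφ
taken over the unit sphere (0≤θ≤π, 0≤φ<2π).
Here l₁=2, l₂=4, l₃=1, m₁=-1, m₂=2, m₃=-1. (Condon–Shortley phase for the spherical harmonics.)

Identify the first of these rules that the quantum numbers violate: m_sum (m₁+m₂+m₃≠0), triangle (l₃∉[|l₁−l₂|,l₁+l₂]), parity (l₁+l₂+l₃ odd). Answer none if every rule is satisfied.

Σmᵢ = 0  ✓
l₃∈[|l₁−l₂|,l₁+l₂]=[2,6], have l₃=1  ✗
Σlᵢ = 7 ⇒ odd

triangle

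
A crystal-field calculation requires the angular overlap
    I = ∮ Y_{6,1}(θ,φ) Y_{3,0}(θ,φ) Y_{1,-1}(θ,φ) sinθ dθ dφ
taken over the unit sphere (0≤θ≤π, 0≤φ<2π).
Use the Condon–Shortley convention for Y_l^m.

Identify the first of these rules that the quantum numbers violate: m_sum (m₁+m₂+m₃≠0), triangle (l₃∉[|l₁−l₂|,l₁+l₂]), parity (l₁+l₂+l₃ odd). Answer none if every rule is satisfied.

triangle

Σmᵢ = 0  ✓
l₃∈[|l₁−l₂|,l₁+l₂]=[3,9], have l₃=1  ✗
Σlᵢ = 10 ⇒ even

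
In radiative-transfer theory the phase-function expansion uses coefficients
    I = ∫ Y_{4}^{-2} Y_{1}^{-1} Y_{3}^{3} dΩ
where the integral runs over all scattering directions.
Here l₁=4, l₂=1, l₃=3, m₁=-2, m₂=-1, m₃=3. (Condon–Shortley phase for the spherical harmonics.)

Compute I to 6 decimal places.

Rules hold: Σm=0, L=8 even, 3≤3≤5.
N = 9·3·7 = 189
Δ = 2!·6!·0!/9! = 1/252
Racah Σ t=1..1: t=1:−1/36 = -1/36
⇒ 3j(4 1 3; 0 0 0)² = 4/63, sgn +1
Racah Σ t=0..0: t=0:+1/1440 = 1/1440
⇒ 3j(4 1 3; -2 -1 3)² = 1/252, sgn +1
4πI² = N·(3j₀)²·(3jₘ)² = 1/21
I = +1·√(0.047619/4π) = 0.06155813

0.061558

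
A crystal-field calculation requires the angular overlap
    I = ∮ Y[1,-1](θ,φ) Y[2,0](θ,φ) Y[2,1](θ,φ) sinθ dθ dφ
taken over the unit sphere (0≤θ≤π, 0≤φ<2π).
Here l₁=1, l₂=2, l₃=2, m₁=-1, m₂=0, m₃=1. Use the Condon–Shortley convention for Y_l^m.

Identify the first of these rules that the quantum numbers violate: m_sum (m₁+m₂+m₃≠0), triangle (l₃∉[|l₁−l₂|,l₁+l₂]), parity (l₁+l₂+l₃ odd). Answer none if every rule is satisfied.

parity

Σmᵢ = 0  ✓
l₃∈[|l₁−l₂|,l₁+l₂]=[1,3], have l₃=2  ✓
Σlᵢ = 5 ⇒ odd  ✗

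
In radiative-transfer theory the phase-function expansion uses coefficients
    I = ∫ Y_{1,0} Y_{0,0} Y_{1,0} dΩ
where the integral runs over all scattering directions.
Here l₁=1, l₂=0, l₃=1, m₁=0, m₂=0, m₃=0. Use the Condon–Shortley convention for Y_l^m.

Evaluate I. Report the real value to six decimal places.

Rules hold: Σm=0, L=2 even, 1≤1≤1.
N = 3·1·3 = 9
Δ = 0!·2!·0!/3! = 1/3
Racah Σ t=0..0: t=0:+1/1 = 1/1
⇒ 3j(1 0 1; 0 0 0)² = 1/3, sgn -1
(m-triple is (0,0,0) — same symbol as above.)
4πI² = N·(3j₀)²·(3jₘ)² = 1/1
I = +1·√(1/4π) = 0.28209479

0.282095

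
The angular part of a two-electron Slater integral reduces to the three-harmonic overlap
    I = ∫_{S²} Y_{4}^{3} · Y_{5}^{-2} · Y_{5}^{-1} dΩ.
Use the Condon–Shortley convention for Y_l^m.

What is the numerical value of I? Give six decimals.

-0.048522

Rules hold: Σm=0, L=14 even, 1≤5≤9.
N = 9·11·11 = 1089
Δ = 4!·4!·6!/15! = 1/3153150
Racah Σ t=0..4: t=0:+1/69120 t=1:−1/1728 t=2:+1/576 t=3:−1/1728 t=4:+1/69120 = 7/11520
⇒ 3j(4 5 5; 0 0 0)² = 2/143, sgn -1
Racah Σ t=0..1: t=0:+1/5184 t=1:−1/6912 = 1/20736
⇒ 3j(4 5 5; 3 -2 -1)² = 5/2574, sgn +1
4πI² = N·(3j₀)²·(3jₘ)² = 5/169
I = -1·√(0.0295858/4π) = -0.04852178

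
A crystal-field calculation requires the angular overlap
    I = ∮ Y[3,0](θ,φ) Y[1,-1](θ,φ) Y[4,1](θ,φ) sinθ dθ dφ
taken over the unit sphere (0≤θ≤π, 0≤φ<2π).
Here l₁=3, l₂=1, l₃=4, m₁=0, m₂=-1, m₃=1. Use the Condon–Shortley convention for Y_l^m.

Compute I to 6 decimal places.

-0.194664

Rules hold: Σm=0, L=8 even, 2≤4≤4.
N = 7·3·9 = 189
Δ = 0!·6!·2!/9! = 1/252
Racah Σ t=0..0: t=0:+1/36 = 1/36
⇒ 3j(3 1 4; 0 0 0)² = 4/63, sgn +1
Racah Σ t=0..0: t=0:+1/72 = 1/72
⇒ 3j(3 1 4; 0 -1 1)² = 5/126, sgn -1
4πI² = N·(3j₀)²·(3jₘ)² = 10/21
I = -1·√(0.47619/4π) = -0.19466390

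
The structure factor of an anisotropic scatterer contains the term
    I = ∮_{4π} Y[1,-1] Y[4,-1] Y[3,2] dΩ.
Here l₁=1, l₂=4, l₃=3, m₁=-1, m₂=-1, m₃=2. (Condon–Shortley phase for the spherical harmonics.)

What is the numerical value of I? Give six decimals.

-0.106622

Rules hold: Σm=0, L=8 even, 3≤3≤5.
N = 3·9·7 = 189
Δ = 2!·0!·6!/9! = 1/252
Racah Σ t=1..1: t=1:−1/36 = -1/36
⇒ 3j(1 4 3; 0 0 0)² = 4/63, sgn +1
Racah Σ t=2..2: t=2:+1/240 = 1/240
⇒ 3j(1 4 3; -1 -1 2)² = 1/84, sgn -1
4πI² = N·(3j₀)²·(3jₘ)² = 1/7
I = -1·√(0.142857/4π) = -0.10662181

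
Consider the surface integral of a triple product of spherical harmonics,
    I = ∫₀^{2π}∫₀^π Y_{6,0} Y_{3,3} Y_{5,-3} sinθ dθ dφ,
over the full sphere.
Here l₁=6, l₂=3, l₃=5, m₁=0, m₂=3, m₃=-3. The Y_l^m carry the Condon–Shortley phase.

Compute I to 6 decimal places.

-0.110086

m-sum 0 ✓  L=14 even ✓  3≤5≤9 ✓
Π(2lᵢ+1) = 13×7×11 = 1001
triangle coeff Δ(6,3,5) = 1/675675
Σ_t [1,3]: t=1:−1/8640 t=2:+1/2304 t=3:−1/8640 = 7/34560
(3j)²=7/429 [(6 3 5; 0 0 0)], sign=-1
Σ_t [4,4]: t=4:+1/69120 = 1/69120
(3j)²=4/429 [(6 3 5; 0 3 -3)], sign=+1
⇒ 4πI² = 196/1287
I = (-1)√(196/1287/(4π)) = -0.11008644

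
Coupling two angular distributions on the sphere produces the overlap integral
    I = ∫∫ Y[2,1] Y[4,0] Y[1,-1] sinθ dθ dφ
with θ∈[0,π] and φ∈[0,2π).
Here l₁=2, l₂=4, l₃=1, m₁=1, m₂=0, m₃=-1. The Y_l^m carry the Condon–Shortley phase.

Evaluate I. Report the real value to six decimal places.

|2−4|≤1≤2+4 violated ⇒ I = 0

0.000000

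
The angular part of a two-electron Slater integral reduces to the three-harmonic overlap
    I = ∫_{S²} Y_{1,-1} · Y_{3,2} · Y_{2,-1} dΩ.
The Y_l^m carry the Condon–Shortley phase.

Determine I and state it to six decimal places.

m-sum 0 ✓  L=6 even ✓  2≤2≤4 ✓
Π(2lᵢ+1) = 3×7×5 = 105
triangle coeff Δ(1,3,2) = 1/105
Σ_t [1,1]: t=1:−1/4 = -1/4
(3j)²=3/35 [(1 3 2; 0 0 0)], sign=-1
Σ_t [2,2]: t=2:+1/12 = 1/12
(3j)²=2/21 [(1 3 2; -1 2 -1)], sign=-1
⇒ 4πI² = 6/7
I = (+1)√(6/7/(4π)) = 0.26116903

0.261169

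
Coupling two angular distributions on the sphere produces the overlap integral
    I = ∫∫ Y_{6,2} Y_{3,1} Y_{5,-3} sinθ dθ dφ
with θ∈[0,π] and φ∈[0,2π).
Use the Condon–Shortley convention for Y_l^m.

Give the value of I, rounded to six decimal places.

-0.145631

Checks pass: Σm=0; 14 even; l₃=5∈[3,9].
(2·6+1)(2·3+1)(2·5+1) = 1001
Δ: 4! 8! 2! / 15! → 1/675675
sum: t=1:−1/8640 t=2:+1/2304 t=3:−1/8640 = 7/34560
3j²(6 3 5; 0 0 0) = Δ·Π!·Σ² = 7/429  (sign -1)
sum: t=2:+1/11520 t=3:−1/30240 t=4:+1/1935360 = 1/18432
3j²(6 3 5; 2 1 -3) = Δ·Π!·Σ² = 7/429  (sign +1)
combine: 4πI² = 1001·7/429·7/429 = 343/1287
take √, sign -1: I = -0.14563067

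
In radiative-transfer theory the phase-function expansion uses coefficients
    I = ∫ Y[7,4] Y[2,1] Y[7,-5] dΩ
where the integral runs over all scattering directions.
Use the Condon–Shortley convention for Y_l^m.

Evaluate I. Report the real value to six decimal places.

-0.188767

m-sum 0 ✓  L=16 even ✓  5≤7≤9 ✓
Π(2lᵢ+1) = 15×5×15 = 1125
triangle coeff Δ(7,2,7) = 1/185640
Σ_t [0,2]: t=0:+1/2419200 t=1:−1/518400 t=2:+1/2419200 = -1/907200
(3j)²=56/3315 [(7 2 7; 0 0 0)], sign=+1
Σ_t [1,2]: t=1:−1/14515200 t=2:+1/79833600 = -1/17740800
(3j)²=729/30940 [(7 2 7; 4 1 -5)], sign=-1
⇒ 4πI² = 21870/48841
I = (-1)√(21870/48841/(4π)) = -0.18876748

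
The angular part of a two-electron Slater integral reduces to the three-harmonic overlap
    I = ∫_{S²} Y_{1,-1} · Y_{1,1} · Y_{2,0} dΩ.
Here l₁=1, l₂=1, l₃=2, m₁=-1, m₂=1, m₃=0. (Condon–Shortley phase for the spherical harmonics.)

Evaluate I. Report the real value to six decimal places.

0.126157

Checks pass: Σm=0; 4 even; l₃=2∈[0,2].
(2·1+1)(2·1+1)(2·2+1) = 45
Δ: 0! 2! 2! / 5! → 1/30
sum: t=0:+1/1 = 1/1
3j²(1 1 2; 0 0 0) = Δ·Π!·Σ² = 2/15  (sign +1)
sum: t=0:+1/4 = 1/4
3j²(1 1 2; -1 1 0) = Δ·Π!·Σ² = 1/30  (sign +1)
combine: 4πI² = 45·2/15·1/30 = 1/5
take √, sign +1: I = 0.12615663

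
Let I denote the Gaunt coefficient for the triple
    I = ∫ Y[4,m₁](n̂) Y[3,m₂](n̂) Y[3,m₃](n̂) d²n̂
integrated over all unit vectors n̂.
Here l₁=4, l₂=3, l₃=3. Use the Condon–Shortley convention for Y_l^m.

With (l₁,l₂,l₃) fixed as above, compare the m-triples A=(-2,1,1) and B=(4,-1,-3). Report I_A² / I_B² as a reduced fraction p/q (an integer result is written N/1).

20/21

Shared (l₁,l₂,l₃)=(4,3,3): N and (l;000)² cancel in I_A²/I_B².
A: Δ = 4!·4!·2!/11! = 1/34650; Racah Σ t=2..4: t=2:+1/192 t=3:−1/36 t=4:+1/192 = -5/288; ⇒ 3j(4 3 3; -2 1 1)² = 20/693, sgn -1
B: Δ = 4!·4!·2!/11! = 1/34650; Racah Σ t=0..0: t=0:+1/1152 = 1/1152; ⇒ 3j(4 3 3; 4 -1 -3)² = 1/33, sgn +1
I_A²/I_B² = (20/693)/(1/33) = 20/21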